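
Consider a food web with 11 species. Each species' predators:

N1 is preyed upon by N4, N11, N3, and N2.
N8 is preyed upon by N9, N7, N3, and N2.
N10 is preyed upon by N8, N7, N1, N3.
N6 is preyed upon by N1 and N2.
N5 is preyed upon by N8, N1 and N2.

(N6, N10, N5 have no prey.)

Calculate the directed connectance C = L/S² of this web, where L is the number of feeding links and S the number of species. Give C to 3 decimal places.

The web has S = 11 species and L = 17 feeding links.
C = L / S² = 17 / 121 = 0.1405 ≈ 0.140.

C = 0.140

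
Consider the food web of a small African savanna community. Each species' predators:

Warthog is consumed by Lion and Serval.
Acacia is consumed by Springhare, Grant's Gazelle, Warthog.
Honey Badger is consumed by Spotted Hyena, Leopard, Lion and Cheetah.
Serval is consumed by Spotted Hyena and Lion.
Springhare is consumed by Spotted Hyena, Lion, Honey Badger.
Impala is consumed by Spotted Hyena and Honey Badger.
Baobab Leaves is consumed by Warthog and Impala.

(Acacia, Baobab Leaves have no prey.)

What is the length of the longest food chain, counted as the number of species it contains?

4 species

One longest chain: Acacia → Springhare → Honey Badger → Cheetah.
It has 4 species and 3 links.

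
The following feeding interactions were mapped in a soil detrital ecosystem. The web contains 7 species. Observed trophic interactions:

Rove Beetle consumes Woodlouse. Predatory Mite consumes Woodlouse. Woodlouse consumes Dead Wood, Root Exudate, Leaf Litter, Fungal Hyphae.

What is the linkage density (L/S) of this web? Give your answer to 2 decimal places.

L/S = 0.86

There are L = 6 links among S = 7 species.
L/S = 6/7 = 0.8571 ≈ 0.86.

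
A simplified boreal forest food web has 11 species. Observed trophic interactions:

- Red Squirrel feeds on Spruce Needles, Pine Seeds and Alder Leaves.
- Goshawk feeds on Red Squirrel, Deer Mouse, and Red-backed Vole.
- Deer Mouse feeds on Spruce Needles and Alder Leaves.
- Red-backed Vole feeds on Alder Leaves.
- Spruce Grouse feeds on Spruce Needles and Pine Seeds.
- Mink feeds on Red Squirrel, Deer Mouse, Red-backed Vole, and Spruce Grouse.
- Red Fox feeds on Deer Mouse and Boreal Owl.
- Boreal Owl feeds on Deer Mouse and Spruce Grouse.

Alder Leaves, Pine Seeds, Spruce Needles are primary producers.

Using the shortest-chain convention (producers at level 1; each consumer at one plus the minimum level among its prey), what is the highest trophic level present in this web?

3

Producers (level 1): Alder Leaves, Pine Seeds, Spruce Needles.
Following each consumer down to its lowest-level prey: Alder Leaves → Red Squirrel → Mink (levels 1 through 3).
All prey of Mink (Red Squirrel 2, Red-backed Vole 2, Deer Mouse 2, Spruce Grouse 2) are at level 2 or above, so Mink is at level 1 + 2 = 3.
Every consumer has at least one prey at level 2 or below, so none exceeds level 3.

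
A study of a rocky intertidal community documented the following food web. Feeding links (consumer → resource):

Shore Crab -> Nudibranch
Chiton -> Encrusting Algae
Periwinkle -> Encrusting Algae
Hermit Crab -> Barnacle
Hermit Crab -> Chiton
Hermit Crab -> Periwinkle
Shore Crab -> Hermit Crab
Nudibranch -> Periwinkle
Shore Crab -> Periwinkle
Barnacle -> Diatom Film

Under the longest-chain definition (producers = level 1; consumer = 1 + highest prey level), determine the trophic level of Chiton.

Encrusting Algae is a producer → level 1.
Chiton eats Encrusting Algae → level 2.

Trophic level 2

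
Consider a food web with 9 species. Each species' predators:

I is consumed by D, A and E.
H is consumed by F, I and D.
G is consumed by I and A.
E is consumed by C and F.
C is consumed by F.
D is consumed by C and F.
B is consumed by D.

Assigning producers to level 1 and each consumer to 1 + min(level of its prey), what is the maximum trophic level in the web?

3

Producers (level 1): G, H, B.
Following each consumer down to its lowest-level prey: H → D → C (levels 1 through 3).
All prey of C (D 2, E 3) are at level 2 or above, so C is at level 1 + 2 = 3.
Every consumer has at least one prey at level 2 or below, so none exceeds level 3.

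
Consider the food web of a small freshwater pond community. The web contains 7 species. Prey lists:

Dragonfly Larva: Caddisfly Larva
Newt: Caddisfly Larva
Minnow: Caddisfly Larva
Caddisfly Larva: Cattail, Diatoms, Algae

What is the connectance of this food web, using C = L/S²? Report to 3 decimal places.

The web has S = 7 species and L = 6 feeding links.
C = L / S² = 6 / 49 = 0.1224 ≈ 0.122.

C = 0.122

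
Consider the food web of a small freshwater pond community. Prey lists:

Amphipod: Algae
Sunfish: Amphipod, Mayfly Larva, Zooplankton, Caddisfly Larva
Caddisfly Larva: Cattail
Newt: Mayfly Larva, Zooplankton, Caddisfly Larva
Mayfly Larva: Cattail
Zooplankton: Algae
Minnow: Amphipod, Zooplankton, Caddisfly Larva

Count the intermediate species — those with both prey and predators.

Intermediate species (has both prey and predators): Amphipod, Mayfly Larva, Zooplankton, Caddisfly Larva.
Count: 4.

4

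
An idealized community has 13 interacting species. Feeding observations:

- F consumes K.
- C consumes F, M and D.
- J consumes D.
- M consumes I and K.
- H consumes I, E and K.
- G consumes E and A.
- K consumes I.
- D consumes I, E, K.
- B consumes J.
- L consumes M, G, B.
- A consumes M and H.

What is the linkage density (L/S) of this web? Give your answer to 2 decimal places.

There are L = 22 links among S = 13 species.
L/S = 22/13 = 1.6923 ≈ 1.69.

L/S = 1.69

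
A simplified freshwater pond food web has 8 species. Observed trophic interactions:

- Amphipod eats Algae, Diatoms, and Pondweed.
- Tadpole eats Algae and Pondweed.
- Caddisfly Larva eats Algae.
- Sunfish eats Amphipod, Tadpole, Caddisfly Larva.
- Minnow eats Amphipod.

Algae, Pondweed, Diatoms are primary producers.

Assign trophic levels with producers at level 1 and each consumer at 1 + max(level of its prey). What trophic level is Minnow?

Algae is a producer → level 1.
Amphipod eats Algae (level 1); other prey at levels: Pondweed 1, Diatoms 1 → level 2.
Minnow eats Amphipod → level 3.

Trophic level 3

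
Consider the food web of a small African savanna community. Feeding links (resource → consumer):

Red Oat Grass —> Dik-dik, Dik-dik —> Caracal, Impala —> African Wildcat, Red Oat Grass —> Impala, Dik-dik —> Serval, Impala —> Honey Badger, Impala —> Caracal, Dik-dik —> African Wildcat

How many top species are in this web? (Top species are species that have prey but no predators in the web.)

4

Top species (has prey, but nothing eats it): Caracal, Serval, African Wildcat, Honey Badger.
Count: 4.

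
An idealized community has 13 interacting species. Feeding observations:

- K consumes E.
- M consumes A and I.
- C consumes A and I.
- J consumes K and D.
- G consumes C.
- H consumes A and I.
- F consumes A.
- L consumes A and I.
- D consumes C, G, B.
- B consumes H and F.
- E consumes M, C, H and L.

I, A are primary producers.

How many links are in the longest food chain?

One longest chain: I → M → E → K → J.
It has 5 species and 4 links.

4 links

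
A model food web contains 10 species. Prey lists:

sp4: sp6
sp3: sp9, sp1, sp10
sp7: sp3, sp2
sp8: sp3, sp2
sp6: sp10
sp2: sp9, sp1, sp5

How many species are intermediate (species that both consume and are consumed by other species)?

3

Intermediate species (has both prey and predators): sp3, sp6, sp2.
Count: 3.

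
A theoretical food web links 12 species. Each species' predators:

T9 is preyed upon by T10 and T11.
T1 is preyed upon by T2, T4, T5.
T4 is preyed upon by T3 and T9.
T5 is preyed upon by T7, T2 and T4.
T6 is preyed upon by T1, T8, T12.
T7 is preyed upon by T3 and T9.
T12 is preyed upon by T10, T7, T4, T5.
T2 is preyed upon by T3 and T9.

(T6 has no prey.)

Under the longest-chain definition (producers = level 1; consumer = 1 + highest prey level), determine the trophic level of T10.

Trophic level 6

T6 is a producer → level 1.
T12 eats T6 → level 2.
T5 eats T12 (level 2); other prey at levels: T1 2 → level 3.
T4 eats T5 (level 3); other prey at levels: T12 2, T1 2 → level 4.
T9 eats T4 (level 4); other prey at levels: T7 4, T2 4 → level 5.
T10 eats T9 (level 5); other prey at levels: T12 2 → level 6.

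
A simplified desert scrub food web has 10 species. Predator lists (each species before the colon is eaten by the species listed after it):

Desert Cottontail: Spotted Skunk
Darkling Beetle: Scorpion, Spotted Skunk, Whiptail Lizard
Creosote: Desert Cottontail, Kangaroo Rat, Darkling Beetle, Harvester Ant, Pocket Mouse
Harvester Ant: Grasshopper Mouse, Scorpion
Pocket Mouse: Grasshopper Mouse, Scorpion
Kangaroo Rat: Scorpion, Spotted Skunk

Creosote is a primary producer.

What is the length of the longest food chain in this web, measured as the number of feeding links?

2 links

One longest chain: Creosote → Harvester Ant → Grasshopper Mouse.
It has 3 species and 2 links.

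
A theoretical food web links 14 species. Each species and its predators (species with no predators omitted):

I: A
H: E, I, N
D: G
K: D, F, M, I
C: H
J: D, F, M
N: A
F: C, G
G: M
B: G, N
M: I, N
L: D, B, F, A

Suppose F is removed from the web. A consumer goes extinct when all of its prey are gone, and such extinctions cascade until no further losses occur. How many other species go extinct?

3

Remove F.
Round 1: C (all prey gone) → extinct.
Round 2: H (all prey gone) → extinct.
Round 3: E (all prey gone) → extinct.
No further losses. Total secondary extinctions: 3.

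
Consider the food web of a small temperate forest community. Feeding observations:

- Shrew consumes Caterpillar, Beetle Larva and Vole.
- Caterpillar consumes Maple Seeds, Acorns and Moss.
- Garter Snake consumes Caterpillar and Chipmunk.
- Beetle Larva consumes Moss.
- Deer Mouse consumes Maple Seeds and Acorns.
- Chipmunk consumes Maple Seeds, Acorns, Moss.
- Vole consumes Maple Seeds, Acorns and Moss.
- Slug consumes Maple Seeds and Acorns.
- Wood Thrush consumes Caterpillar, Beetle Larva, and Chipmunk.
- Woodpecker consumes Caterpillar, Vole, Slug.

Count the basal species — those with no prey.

3

Basal species (no prey listed): Moss, Acorns, Maple Seeds.
Count: 3.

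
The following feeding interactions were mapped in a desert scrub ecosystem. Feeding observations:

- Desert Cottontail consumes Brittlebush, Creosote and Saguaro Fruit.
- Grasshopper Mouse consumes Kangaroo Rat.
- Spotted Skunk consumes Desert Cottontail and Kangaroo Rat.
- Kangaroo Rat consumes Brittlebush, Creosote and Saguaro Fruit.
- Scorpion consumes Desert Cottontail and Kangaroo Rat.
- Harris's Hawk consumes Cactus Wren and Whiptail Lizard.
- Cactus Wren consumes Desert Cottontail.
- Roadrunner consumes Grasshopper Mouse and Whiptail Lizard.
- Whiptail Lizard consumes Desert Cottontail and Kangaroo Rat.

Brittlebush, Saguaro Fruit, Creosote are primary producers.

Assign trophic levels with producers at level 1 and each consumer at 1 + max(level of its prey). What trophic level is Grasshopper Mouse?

Trophic level 3

Brittlebush is a producer → level 1.
Kangaroo Rat eats Brittlebush (level 1); other prey at levels: Saguaro Fruit 1, Creosote 1 → level 2.
Grasshopper Mouse eats Kangaroo Rat → level 3.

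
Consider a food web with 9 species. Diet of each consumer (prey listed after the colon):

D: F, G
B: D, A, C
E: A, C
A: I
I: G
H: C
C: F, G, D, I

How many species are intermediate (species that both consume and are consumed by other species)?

4

Intermediate species (has both prey and predators): D, I, A, C.
Count: 4.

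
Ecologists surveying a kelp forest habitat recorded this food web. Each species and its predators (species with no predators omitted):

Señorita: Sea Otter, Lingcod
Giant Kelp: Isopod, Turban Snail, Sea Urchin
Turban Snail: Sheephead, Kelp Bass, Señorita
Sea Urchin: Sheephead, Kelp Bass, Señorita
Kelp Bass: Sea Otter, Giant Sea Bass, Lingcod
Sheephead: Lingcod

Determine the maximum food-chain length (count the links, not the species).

One longest chain: Giant Kelp → Turban Snail → Kelp Bass → Sea Otter.
It has 4 species and 3 links.

3 links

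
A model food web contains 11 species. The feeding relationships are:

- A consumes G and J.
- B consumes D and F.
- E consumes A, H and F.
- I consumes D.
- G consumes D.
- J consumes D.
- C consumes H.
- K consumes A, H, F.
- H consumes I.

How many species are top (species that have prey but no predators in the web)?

4

Top species (has prey, but nothing eats it): B, C, E, K.
Count: 4.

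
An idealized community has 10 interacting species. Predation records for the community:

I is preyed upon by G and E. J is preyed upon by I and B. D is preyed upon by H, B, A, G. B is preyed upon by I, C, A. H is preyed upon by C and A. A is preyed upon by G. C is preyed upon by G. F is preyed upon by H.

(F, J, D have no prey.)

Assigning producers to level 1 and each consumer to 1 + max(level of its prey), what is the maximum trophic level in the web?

Producers (level 1): F, J, D.
J → B → I → E gives E level 4.
No species has a prey at level 4, so no species reaches level 5.

4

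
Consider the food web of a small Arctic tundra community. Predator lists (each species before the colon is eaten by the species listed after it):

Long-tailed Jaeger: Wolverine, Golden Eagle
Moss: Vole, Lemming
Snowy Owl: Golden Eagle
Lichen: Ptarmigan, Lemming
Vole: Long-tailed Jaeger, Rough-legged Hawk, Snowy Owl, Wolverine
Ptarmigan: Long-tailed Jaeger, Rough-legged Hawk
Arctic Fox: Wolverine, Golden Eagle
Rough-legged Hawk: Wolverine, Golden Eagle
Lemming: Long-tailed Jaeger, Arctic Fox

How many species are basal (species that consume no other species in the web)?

2

Basal species (no prey listed): Moss, Lichen.
Count: 2.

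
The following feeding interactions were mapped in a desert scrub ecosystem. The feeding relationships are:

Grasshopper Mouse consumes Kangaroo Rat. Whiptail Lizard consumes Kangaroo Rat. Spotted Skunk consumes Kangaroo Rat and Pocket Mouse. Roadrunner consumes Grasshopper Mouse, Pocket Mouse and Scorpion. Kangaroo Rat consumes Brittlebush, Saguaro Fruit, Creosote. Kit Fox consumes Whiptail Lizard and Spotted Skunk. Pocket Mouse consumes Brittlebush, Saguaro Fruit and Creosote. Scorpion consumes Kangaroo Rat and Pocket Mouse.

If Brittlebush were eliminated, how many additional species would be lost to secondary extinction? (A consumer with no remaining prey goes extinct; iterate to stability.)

0

Remove Brittlebush.
Every predator of it retains at least one other prey: Kangaroo Rat still has Saguaro Fruit, Creosote; Pocket Mouse still has Saguaro Fruit, Creosote.
No consumer loses all prey, so no secondary extinctions occur.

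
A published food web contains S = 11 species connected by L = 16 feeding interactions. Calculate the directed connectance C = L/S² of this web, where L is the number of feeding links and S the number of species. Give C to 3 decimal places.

C = 0.132

The web has S = 11 species and L = 16 feeding links.
C = L / S² = 16 / 121 = 0.1322 ≈ 0.132.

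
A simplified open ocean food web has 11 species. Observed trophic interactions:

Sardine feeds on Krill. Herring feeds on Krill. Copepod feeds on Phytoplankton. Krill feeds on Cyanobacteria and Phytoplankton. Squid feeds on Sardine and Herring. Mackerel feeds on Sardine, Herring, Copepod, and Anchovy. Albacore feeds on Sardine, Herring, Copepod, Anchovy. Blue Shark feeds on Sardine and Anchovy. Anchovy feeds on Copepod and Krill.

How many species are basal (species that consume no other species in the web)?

2

Basal species (no prey listed): Phytoplankton, Cyanobacteria.
Count: 2.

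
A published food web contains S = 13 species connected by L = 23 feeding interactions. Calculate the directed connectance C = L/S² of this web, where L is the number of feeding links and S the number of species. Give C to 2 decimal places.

The web has S = 13 species and L = 23 feeding links.
C = L / S² = 23 / 169 = 0.1361 ≈ 0.14.

C = 0.14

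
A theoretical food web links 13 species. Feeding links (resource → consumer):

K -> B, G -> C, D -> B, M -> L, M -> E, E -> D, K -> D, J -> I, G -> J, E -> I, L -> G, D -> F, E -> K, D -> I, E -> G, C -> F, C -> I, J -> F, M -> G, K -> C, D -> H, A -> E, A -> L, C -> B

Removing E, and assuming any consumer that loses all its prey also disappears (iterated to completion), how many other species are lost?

Remove E.
Round 1: K (all prey gone) → extinct.
Round 2: D (all prey gone) → extinct.
Round 3: H (all prey gone) → extinct.
No further losses. Total secondary extinctions: 3.

3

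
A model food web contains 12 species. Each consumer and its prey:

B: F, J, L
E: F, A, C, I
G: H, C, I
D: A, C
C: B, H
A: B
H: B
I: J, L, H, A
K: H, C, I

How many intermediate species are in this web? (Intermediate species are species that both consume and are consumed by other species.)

5

Intermediate species (has both prey and predators): B, H, A, C, I.
Count: 5.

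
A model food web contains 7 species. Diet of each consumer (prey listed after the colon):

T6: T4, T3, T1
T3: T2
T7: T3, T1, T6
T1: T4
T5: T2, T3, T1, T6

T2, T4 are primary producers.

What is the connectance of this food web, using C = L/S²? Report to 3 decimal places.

The web has S = 7 species and L = 12 feeding links.
C = L / S² = 12 / 49 = 0.2449 ≈ 0.245.

C = 0.245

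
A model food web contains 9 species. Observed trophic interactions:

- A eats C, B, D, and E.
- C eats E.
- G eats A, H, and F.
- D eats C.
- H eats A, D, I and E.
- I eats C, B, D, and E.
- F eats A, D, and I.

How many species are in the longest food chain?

One longest chain: E → C → D → A → F → G.
It has 6 species and 5 links.

6 species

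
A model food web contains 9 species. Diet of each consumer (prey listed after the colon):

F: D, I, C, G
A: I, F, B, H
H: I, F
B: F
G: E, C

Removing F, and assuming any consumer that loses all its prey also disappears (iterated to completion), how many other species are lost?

Remove F.
Round 1: B (all prey gone) → extinct.
No further losses. Total secondary extinctions: 1.

1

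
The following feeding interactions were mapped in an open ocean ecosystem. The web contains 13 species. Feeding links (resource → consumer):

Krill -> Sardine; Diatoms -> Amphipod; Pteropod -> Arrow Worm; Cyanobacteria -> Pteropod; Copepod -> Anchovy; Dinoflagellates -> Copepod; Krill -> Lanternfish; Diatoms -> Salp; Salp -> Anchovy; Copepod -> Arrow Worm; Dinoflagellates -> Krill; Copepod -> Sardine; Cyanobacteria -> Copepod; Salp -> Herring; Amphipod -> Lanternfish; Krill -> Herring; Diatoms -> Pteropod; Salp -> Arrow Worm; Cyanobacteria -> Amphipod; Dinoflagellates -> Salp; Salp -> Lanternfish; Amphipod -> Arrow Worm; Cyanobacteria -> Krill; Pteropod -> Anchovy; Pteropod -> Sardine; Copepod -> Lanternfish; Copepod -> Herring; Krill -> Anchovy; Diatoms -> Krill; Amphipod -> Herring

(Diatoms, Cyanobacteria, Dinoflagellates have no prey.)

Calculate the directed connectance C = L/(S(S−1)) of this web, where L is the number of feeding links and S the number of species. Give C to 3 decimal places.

C = 0.192

The web has S = 13 species and L = 30 feeding links.
C = L / (S(S−1)) = 30 / 156 = 0.1923 ≈ 0.192.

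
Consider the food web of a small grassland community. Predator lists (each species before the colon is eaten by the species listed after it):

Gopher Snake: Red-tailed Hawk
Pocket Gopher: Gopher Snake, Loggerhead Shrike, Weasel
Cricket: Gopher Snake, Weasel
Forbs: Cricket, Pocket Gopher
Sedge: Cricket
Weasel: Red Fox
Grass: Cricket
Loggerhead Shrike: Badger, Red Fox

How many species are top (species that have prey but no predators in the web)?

3

Top species (has prey, but nothing eats it): Badger, Red-tailed Hawk, Red Fox.
Count: 3.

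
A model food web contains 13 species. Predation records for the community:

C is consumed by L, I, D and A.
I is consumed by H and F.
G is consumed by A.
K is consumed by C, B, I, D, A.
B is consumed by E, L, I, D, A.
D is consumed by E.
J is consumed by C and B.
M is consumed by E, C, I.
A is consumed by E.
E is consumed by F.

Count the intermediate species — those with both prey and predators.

6

Intermediate species (has both prey and predators): C, B, D, I, A, E.
Count: 6.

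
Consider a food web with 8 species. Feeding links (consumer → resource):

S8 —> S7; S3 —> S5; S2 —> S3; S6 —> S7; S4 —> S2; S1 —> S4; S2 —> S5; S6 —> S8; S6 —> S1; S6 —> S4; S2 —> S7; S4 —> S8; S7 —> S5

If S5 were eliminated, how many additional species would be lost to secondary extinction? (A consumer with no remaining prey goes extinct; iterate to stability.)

Remove S5.
Round 1: S3 (all prey gone), S7 (all prey gone) → extinct.
Round 2: S2 (all prey gone), S8 (all prey gone) → extinct.
Round 3: S4 (all prey gone) → extinct.
Round 4: S1 (all prey gone) → extinct.
Round 5: S6 (all prey gone) → extinct.
No further losses. Total secondary extinctions: 7.

7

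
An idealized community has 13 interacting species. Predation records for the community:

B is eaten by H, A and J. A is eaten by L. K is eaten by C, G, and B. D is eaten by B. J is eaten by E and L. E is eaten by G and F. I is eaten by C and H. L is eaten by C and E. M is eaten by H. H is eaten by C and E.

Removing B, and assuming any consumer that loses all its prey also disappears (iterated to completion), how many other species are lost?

Remove B.
Round 1: A (all prey gone), J (all prey gone) → extinct.
Round 2: L (all prey gone) → extinct.
No further losses. Total secondary extinctions: 3.

3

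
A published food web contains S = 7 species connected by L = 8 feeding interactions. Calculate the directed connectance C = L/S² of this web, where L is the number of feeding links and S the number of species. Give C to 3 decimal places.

C = 0.163

The web has S = 7 species and L = 8 feeding links.
C = L / S² = 8 / 49 = 0.1633 ≈ 0.163.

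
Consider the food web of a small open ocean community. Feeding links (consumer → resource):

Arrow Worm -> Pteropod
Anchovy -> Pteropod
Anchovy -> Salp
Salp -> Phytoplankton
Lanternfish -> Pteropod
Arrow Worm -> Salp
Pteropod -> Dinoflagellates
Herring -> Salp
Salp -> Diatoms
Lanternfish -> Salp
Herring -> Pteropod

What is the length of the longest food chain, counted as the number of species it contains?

3 species

One longest chain: Dinoflagellates → Pteropod → Arrow Worm.
It has 3 species and 2 links.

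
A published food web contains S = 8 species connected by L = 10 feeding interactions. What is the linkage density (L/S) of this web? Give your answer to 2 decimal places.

L/S = 1.25

There are L = 10 links among S = 8 species.
L/S = 10/8 = 1.2500 ≈ 1.25.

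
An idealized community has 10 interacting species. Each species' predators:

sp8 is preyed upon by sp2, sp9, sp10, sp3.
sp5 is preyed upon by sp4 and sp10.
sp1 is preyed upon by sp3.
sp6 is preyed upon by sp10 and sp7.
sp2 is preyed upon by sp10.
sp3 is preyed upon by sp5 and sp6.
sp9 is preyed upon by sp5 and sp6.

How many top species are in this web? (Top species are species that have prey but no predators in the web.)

Top species (has prey, but nothing eats it): sp4, sp7, sp10.
Count: 3.

3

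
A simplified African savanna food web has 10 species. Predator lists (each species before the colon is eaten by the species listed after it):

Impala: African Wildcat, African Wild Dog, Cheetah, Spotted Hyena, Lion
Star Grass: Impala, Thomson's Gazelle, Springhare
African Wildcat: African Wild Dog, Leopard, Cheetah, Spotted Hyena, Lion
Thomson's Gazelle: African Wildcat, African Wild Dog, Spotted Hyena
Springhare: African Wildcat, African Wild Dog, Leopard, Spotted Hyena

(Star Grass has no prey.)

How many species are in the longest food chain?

One longest chain: Star Grass → Impala → African Wildcat → African Wild Dog.
It has 4 species and 3 links.

4 species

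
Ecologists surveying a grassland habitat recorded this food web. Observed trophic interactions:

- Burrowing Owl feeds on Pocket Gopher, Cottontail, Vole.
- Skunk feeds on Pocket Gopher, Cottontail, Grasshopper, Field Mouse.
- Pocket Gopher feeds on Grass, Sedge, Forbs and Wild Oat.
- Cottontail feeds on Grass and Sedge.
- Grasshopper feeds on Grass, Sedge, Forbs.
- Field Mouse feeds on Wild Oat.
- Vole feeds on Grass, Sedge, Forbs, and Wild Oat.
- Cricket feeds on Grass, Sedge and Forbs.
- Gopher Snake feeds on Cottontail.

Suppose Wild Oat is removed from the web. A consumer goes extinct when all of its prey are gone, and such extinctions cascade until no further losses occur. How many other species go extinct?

1

Remove Wild Oat.
Round 1: Field Mouse (all prey gone) → extinct.
No further losses. Total secondary extinctions: 1.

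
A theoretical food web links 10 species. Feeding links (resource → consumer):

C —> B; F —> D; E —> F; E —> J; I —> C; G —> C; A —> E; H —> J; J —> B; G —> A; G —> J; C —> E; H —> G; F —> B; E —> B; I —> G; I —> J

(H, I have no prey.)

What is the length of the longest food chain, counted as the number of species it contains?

One longest chain: H → G → C → E → F → D.
It has 6 species and 5 links.

6 species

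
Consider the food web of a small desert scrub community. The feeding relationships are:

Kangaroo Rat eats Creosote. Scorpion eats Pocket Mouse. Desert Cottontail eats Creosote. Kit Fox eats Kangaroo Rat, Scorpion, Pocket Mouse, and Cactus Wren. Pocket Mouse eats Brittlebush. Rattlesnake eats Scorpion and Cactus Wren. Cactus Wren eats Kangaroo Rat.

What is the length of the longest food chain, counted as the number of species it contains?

One longest chain: Brittlebush → Pocket Mouse → Scorpion → Kit Fox.
It has 4 species and 3 links.

4 species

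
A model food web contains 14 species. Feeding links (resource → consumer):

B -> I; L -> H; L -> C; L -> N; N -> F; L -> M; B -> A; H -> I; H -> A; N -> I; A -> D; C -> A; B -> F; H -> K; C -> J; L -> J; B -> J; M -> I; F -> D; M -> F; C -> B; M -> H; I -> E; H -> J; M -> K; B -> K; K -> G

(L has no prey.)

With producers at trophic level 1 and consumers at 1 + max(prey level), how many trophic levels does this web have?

Producers (level 1): L.
L → M → H → I → E gives E level 5.
No species has a prey at level 5, so no species reaches level 6.

5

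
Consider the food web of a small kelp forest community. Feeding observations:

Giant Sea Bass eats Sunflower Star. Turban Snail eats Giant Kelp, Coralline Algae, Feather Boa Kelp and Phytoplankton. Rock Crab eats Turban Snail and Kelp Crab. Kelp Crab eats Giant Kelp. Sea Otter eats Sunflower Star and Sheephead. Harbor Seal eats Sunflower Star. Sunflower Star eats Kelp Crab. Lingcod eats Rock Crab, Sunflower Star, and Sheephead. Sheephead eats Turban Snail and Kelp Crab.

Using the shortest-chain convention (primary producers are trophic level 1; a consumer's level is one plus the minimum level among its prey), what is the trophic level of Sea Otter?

Phytoplankton is a producer → level 1.
Turban Snail eats Phytoplankton → level 2.
Sheephead eats Turban Snail → level 3.
Sea Otter eats Sheephead → level 4.
No prey of Sea Otter is below level 3, so 4 is the minimum.

Trophic level 4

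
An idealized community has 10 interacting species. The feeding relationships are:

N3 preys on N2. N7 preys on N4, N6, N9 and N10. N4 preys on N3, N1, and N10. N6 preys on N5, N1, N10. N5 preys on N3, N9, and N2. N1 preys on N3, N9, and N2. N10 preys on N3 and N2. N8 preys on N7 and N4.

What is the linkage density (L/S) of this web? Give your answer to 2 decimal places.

There are L = 21 links among S = 10 species.
L/S = 21/10 = 2.1000 ≈ 2.10.

L/S = 2.10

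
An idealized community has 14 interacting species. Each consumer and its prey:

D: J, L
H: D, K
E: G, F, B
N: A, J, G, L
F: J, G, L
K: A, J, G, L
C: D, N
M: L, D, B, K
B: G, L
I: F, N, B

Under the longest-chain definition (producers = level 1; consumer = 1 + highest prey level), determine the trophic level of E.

Trophic level 3

J is a producer → level 1.
F eats J (level 1); other prey at levels: G 1, L 1 → level 2.
E eats F (level 2); other prey at levels: G 1, B 2 → level 3.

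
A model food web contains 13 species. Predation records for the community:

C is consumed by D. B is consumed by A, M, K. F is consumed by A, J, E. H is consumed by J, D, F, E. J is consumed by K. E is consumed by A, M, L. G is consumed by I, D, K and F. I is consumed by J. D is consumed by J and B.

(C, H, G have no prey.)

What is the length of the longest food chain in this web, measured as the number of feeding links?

One longest chain: H → F → E → L.
It has 4 species and 3 links.

3 links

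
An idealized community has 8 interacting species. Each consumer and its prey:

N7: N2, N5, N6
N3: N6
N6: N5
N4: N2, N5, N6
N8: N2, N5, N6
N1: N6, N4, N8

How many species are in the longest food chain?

4 species

One longest chain: N5 → N6 → N4 → N1.
It has 4 species and 3 links.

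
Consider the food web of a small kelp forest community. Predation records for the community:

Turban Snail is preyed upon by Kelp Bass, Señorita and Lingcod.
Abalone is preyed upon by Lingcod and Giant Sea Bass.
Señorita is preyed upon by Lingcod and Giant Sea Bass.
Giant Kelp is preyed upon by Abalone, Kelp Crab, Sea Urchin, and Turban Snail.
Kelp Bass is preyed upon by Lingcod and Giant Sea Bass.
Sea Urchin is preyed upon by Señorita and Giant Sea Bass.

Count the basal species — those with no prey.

1

Basal species (no prey listed): Giant Kelp.
Count: 1.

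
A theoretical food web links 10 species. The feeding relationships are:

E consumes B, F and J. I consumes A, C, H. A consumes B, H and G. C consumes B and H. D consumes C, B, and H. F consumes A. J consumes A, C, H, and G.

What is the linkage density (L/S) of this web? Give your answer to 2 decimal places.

There are L = 19 links among S = 10 species.
L/S = 19/10 = 1.9000 ≈ 1.90.

L/S = 1.90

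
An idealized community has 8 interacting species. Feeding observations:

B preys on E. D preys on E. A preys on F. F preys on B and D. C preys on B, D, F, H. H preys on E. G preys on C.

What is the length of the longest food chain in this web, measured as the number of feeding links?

One longest chain: E → D → F → C → G.
It has 5 species and 4 links.

4 links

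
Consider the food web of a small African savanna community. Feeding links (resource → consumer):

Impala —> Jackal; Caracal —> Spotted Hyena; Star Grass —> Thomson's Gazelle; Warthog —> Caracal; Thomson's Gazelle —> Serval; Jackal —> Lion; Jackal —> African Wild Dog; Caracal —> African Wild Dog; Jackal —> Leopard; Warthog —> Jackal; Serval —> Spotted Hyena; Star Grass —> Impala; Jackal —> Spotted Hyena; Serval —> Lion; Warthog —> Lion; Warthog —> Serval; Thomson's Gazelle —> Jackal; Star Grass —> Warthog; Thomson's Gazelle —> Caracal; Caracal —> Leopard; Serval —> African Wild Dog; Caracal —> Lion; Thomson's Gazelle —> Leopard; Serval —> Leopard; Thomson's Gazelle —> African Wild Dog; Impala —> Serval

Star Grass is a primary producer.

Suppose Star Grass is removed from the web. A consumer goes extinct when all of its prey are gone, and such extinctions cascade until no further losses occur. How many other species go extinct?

Remove Star Grass.
Round 1: Impala (all prey gone), Thomson's Gazelle (all prey gone), Warthog (all prey gone) → extinct.
Round 2: Jackal (all prey gone), Caracal (all prey gone), Serval (all prey gone) → extinct.
Round 3: Leopard (all prey gone), Lion (all prey gone), Spotted Hyena (all prey gone), African Wild Dog (all prey gone) → extinct.
No further losses. Total secondary extinctions: 10.

10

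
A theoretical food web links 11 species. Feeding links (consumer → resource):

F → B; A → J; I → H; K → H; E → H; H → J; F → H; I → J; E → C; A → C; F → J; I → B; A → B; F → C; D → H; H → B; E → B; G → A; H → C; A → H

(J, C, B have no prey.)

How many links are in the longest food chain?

3 links

One longest chain: J → H → A → G.
It has 4 species and 3 links.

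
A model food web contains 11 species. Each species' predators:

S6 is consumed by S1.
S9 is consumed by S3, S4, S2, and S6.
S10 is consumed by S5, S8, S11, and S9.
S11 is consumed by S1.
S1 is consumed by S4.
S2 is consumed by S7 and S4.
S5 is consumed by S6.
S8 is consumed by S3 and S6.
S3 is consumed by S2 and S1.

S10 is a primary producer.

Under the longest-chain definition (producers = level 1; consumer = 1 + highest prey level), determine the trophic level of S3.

S10 is a producer → level 1.
S9 eats S10 → level 2.
S3 eats S9 (level 2); other prey at levels: S8 2 → level 3.

Trophic level 3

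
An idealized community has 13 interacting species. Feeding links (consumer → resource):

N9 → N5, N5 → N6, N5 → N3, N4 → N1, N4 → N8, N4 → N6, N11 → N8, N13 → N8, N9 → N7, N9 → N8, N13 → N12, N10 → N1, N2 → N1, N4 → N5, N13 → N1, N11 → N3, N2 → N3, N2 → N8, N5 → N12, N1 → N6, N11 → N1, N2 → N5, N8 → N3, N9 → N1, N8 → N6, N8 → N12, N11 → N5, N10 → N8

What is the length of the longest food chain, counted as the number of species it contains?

One longest chain: N6 → N5 → N4.
It has 3 species and 2 links.

3 species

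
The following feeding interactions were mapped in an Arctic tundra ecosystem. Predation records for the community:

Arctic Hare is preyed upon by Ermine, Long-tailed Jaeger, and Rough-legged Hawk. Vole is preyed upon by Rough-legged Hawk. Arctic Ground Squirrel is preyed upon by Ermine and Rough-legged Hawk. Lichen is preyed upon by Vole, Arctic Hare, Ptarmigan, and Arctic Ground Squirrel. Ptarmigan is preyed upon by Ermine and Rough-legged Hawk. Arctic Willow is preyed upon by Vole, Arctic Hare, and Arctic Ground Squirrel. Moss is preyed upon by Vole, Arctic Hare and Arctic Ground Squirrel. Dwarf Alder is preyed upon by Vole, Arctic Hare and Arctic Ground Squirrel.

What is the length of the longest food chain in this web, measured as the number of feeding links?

2 links

One longest chain: Moss → Arctic Hare → Long-tailed Jaeger.
It has 3 species and 2 links.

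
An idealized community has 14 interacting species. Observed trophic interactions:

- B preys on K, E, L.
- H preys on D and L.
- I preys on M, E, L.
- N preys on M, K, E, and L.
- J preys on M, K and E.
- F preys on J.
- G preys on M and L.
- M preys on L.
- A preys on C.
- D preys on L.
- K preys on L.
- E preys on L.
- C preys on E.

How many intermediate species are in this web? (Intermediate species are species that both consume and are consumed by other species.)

Intermediate species (has both prey and predators): E, K, D, M, C, J.
Count: 6.

6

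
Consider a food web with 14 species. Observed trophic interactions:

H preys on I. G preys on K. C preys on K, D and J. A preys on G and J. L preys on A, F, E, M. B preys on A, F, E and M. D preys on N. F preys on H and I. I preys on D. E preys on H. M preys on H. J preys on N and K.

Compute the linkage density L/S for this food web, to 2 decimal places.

L/S = 1.64

There are L = 23 links among S = 14 species.
L/S = 23/14 = 1.6429 ≈ 1.64.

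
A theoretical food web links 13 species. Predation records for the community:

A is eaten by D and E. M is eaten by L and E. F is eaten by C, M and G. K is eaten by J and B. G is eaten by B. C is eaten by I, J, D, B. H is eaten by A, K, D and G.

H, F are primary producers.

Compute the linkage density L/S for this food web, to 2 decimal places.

L/S = 1.38

There are L = 18 links among S = 13 species.
L/S = 18/13 = 1.3846 ≈ 1.38.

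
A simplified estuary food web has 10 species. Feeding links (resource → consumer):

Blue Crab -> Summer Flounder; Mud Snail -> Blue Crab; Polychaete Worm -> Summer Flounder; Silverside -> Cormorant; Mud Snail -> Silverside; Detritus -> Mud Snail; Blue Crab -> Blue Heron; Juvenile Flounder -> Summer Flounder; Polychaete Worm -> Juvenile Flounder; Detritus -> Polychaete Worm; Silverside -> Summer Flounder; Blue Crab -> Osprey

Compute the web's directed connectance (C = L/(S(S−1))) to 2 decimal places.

C = 0.13

The web has S = 10 species and L = 12 feeding links.
C = L / (S(S−1)) = 12 / 90 = 0.1333 ≈ 0.13.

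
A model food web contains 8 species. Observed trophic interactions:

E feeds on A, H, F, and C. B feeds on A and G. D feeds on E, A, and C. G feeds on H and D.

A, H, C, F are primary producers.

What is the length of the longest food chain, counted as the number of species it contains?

One longest chain: A → E → D → G → B.
It has 5 species and 4 links.

5 species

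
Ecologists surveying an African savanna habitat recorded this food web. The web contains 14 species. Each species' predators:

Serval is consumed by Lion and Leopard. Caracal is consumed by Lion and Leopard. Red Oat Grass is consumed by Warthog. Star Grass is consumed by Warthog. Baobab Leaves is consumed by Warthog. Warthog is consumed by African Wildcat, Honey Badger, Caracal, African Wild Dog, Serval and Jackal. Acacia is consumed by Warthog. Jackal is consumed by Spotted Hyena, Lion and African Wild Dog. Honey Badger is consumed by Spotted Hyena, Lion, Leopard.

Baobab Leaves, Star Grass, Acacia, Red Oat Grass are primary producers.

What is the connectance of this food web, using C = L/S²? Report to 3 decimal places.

C = 0.102

The web has S = 14 species and L = 20 feeding links.
C = L / S² = 20 / 196 = 0.1020 ≈ 0.102.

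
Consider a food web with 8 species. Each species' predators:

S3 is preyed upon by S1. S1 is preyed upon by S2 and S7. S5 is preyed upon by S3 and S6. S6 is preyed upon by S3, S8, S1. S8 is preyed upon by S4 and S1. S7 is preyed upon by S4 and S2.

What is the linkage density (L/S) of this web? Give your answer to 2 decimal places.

There are L = 12 links among S = 8 species.
L/S = 12/8 = 1.5000 ≈ 1.50.

L/S = 1.50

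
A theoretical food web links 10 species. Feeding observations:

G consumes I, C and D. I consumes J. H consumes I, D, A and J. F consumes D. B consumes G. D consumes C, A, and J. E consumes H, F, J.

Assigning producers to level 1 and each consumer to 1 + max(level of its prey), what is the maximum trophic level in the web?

Producers (level 1): A, C, J.
J → I → H → E gives E level 4.
No species has a prey at level 4, so no species reaches level 5.

4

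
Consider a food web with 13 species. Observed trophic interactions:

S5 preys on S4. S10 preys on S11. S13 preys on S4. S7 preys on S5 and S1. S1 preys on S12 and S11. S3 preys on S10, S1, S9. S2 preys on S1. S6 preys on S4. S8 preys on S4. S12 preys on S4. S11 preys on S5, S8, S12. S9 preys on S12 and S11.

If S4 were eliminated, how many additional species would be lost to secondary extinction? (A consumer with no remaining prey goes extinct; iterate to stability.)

12

Remove S4.
Round 1: S5 (all prey gone), S8 (all prey gone), S6 (all prey gone), S12 (all prey gone), S13 (all prey gone) → extinct.
Round 2: S11 (all prey gone) → extinct.
Round 3: S9 (all prey gone), S10 (all prey gone), S1 (all prey gone) → extinct.
Round 4: S7 (all prey gone), S2 (all prey gone), S3 (all prey gone) → extinct.
No further losses. Total secondary extinctions: 12.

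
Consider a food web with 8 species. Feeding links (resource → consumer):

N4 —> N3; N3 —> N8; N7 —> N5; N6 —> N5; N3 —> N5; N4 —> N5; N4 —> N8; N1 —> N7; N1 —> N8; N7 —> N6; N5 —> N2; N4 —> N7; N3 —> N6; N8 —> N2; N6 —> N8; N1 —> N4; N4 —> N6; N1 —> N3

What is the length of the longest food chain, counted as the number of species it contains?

6 species

One longest chain: N1 → N4 → N7 → N6 → N8 → N2.
It has 6 species and 5 links.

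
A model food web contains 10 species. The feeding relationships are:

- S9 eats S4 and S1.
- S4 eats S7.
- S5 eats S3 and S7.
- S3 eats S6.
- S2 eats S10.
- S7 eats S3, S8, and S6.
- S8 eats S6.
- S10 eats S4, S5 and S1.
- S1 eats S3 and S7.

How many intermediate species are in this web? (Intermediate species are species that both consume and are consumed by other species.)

7

Intermediate species (has both prey and predators): S8, S3, S7, S5, S4, S1, S10.
Count: 7.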